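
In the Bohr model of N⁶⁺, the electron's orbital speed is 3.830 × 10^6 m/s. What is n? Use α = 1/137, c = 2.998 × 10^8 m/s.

v_n = Zαc/n ⇒ n = Zαc/v = 7 × 0.007299 × 2.998 × 10^8 / 3.830 × 10^6 ≈ 4.00
n = 4

4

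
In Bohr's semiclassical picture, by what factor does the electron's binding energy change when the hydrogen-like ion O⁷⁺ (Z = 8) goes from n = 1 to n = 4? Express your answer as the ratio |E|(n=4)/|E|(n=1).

1/16

|E| ∝ Z^2 · n^-2; with Z fixed, |E| ∝ n^-2.
|E|(n=4)/|E|(n=1) = (4/1)^-2 = 1/16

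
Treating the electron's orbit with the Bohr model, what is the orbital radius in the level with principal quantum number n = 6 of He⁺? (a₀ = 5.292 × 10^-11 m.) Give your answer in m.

r_n = n²a₀/Z = 6² × 5.292 × 10^-11 / 2
    = 36 × 5.292 × 10^-11 / 2 = 9.526 × 10^-10 m

9.526 × 10^-10 m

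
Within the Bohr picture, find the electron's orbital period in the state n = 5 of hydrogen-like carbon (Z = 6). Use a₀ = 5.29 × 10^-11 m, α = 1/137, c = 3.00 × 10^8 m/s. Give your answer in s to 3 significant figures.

r = n²a₀/Z = 5²·5.29 × 10^-11/6 = 2.20 × 10^-10 m
v = Zαc/n = 6·0.00730·3.00 × 10^8/5 = 2.63 × 10^6 m/s
T = 2πr/v = 5.27 × 10^-16 s

5.27 × 10^-16 s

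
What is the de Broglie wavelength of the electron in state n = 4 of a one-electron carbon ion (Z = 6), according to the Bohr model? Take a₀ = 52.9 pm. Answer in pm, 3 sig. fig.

222 pm

The Bohr quantisation condition is nλ = 2πr_n.
r_n = n²a₀/Z = 141 pm
λ = 2πr_n/n = 2π·141/4 = 222 pm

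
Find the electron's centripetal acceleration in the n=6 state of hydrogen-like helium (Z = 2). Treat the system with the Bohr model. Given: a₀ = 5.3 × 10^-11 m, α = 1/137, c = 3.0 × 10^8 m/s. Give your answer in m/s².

r = n²a₀/Z = 9.5 × 10^-10 m, v = Zαc/n = 7.3 × 10^5 m/s
a = v²/r = (7.3 × 10^5)² / 9.5 × 10^-10 = 5.6 × 10^20 m/s²

5.6 × 10^20 m/s²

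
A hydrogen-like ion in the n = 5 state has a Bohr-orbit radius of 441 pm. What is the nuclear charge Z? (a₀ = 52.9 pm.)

3

r_n = n²a₀/Z ⇒ Z = n²a₀/r = 5² × 52.9 / 441 ≈ 3.00
Z = 3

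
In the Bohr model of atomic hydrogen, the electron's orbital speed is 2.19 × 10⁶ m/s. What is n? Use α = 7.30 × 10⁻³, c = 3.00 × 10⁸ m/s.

v_n = Zαc/n ⇒ n = Zαc/v = 1 × 0.00730 × 3.00 × 10⁸ / 2.19 × 10⁶ ≈ 1.00
n = 1

1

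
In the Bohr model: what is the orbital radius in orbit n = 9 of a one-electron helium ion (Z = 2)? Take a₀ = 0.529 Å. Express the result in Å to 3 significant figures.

21.4 Å

r_n = n²a₀/Z = 9² × 0.529 / 2
    = 81 × 0.529 / 2 = 21.4 Å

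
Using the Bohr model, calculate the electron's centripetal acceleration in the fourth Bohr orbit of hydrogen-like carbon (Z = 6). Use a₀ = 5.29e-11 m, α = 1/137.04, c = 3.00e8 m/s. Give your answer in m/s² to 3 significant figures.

r = n²a₀/Z = 1.41e-10 m, v = Zαc/n = 3.28e6 m/s
a = v²/r = (3.28e6)² / 1.41e-10 = 7.64e22 m/s²

7.64e22 m/s²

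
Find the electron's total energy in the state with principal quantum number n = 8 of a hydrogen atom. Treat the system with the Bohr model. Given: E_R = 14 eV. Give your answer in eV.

E_n = −E_R·Z²/n² = −14 × 1²/8² = -0.22 eV

-0.22 eV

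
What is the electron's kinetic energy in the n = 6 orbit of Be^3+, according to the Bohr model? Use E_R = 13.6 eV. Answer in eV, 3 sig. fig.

6.04 eV

For a Coulomb orbit the virial theorem gives K = −E_n.
E_n = −E_R·Z²/n², so K = E_R·Z²/n² = 13.6 × 4²/6² = 6.04 eV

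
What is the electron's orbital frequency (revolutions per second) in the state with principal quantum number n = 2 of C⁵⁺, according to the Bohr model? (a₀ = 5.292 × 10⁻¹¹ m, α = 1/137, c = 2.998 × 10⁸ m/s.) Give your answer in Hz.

r = n²a₀/Z = 3.528 × 10⁻¹¹ m, v = Zαc/n = 6.565 × 10⁶ m/s
f = v/(2πr) = 2.962 × 10¹⁶ Hz

2.962 × 10¹⁶ Hz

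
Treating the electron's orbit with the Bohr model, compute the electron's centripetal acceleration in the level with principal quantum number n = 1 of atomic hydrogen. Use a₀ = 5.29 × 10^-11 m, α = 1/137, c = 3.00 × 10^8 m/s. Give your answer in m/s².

r = n²a₀/Z = 5.29 × 10^-11 m, v = Zαc/n = 2.19 × 10^6 m/s
a = v²/r = (2.19 × 10^6)² / 5.29 × 10^-11 = 9.06 × 10^22 m/s²

9.06 × 10^22 m/s²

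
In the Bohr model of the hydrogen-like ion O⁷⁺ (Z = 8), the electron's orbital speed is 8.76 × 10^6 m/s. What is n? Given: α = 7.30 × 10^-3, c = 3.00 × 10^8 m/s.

v_n = Zαc/n ⇒ n = Zαc/v = 8 × 0.00730 × 3.00 × 10^8 / 8.76 × 10^6 ≈ 2.00
n = 2

2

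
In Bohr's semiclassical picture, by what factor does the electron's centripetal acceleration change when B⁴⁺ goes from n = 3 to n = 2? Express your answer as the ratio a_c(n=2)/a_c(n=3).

a_c ∝ Z^3 · n^-4; with Z fixed, a_c ∝ n^-4.
a_c(n=2)/a_c(n=3) = (2/3)^-4 = 81/16

81/16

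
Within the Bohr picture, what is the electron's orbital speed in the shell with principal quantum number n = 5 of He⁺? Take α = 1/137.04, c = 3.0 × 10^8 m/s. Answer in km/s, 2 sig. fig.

880 km/s

v_n = Zαc/n = 2 × 0.0073 × 3.0 × 10^8 / 5
    = 880 km/s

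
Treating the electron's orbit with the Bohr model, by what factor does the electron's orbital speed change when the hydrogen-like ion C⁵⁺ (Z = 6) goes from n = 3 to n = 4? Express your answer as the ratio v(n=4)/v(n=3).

3/4

v ∝ Z^1 · n^-1; with Z fixed, v ∝ n^-1.
v(n=4)/v(n=3) = (4/3)^-1 = 3/4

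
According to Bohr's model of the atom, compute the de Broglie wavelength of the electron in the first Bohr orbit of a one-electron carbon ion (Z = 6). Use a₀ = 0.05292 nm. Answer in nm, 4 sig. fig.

The Bohr quantisation condition is nλ = 2πr_n.
r_n = n²a₀/Z = 0.008820 nm
λ = 2πr_n/n = 2π·0.008820/1 = 0.05542 nm

0.05542 nm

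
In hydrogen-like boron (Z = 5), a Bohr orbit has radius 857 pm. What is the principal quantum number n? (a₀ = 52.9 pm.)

9

r_n = n²a₀/Z ⇒ n² = rZ/a₀ = 857 × 5 / 52.9 ≈ 81.00
n = 9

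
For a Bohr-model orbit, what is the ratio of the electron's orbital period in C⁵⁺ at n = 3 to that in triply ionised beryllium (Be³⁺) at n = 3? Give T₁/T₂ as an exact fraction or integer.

T ∝ Z^-2 · n^3
T₁/T₂ = (6/4)^-2 · (3/3)^3 = 4/9

4/9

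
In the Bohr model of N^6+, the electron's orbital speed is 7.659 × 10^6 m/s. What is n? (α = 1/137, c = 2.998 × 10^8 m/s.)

2

v_n = Zαc/n ⇒ n = Zαc/v = 7 × 0.007299 × 2.998 × 10^8 / 7.659 × 10^6 ≈ 2.00
n = 2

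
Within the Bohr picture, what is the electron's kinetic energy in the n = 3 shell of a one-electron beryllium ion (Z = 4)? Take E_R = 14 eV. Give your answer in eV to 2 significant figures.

25 eV

For a Coulomb orbit the virial theorem gives K = −E_n.
E_n = −E_R·Z²/n², so K = E_R·Z²/n² = 14 × 4²/3² = 25 eV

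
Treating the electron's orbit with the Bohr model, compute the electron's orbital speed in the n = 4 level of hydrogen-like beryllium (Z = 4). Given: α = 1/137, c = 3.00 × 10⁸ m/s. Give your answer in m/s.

v_n = Zαc/n = 4 × 0.00730 × 3.00 × 10⁸ / 4
    = 2.19 × 10⁶ m/s

2.19 × 10⁶ m/s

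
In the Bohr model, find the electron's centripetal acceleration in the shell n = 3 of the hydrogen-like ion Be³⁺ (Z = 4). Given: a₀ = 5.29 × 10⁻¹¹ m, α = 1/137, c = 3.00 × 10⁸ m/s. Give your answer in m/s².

7.16 × 10²² m/s²

r = n²a₀/Z = 1.19 × 10⁻¹⁰ m, v = Zαc/n = 2.92 × 10⁶ m/s
a = v²/r = (2.92 × 10⁶)² / 1.19 × 10⁻¹⁰ = 7.16 × 10²² m/s²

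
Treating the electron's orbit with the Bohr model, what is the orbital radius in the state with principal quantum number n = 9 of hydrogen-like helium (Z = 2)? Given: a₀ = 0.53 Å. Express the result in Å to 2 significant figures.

21 Å

r_n = n²a₀/Z = 9² × 0.53 / 2
    = 81 × 0.53 / 2 = 21 Å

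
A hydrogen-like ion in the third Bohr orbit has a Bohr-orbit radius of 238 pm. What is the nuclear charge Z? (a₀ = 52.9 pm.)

r_n = n²a₀/Z ⇒ Z = n²a₀/r = 3² × 52.9 / 238 ≈ 2.00
Z = 2

2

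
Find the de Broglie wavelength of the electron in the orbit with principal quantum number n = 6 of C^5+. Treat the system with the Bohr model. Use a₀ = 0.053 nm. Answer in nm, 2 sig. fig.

The Bohr quantisation condition is nλ = 2πr_n.
r_n = n²a₀/Z = 0.32 nm
λ = 2πr_n/n = 2π·0.32/6 = 0.33 nm

0.33 nm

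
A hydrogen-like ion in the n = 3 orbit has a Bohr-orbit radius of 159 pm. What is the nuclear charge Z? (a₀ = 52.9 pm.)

3

r_n = n²a₀/Z ⇒ Z = n²a₀/r = 3² × 52.9 / 159 ≈ 2.99
Z = 3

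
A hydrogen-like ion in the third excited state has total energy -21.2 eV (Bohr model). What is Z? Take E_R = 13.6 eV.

5

E_n = −E_R Z²/n² ⇒ Z² = −E_n n²/E_R = 21.2 × 4² / 13.6 ≈ 24.94
Z = 5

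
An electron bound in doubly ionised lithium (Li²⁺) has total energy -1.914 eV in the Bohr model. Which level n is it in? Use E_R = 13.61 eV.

8

E_n = −E_R Z²/n² ⇒ n² = E_R Z²/(−E_n) = 13.61 × 3² / 1.914 ≈ 64.00
n = 8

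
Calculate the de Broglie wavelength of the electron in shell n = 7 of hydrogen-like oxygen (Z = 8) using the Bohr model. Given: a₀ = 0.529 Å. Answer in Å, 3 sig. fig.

2.91 Å

The Bohr quantisation condition is nλ = 2πr_n.
r_n = n²a₀/Z = 3.24 Å
λ = 2πr_n/n = 2π·3.24/7 = 2.91 Å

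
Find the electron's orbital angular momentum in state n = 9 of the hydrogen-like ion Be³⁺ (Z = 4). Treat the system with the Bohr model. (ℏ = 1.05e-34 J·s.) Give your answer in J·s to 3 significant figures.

L_n = nℏ = 9 × 1.05e-34 = 9.45e-34 J·s

9.45e-34 J·s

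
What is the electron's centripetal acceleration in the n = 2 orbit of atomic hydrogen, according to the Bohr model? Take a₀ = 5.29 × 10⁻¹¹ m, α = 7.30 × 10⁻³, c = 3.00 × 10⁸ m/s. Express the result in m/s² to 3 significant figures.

5.67 × 10²¹ m/s²

r = n²a₀/Z = 2.12 × 10⁻¹⁰ m, v = Zαc/n = 1.09 × 10⁶ m/s
a = v²/r = (1.09 × 10⁶)² / 2.12 × 10⁻¹⁰ = 5.67 × 10²¹ m/s²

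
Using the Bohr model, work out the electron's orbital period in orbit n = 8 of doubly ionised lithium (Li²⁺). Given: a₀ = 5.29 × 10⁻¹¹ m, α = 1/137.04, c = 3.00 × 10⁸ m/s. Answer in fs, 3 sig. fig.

r = n²a₀/Z = 8²·5.29 × 10⁻¹¹/3 = 1.13 × 10⁻⁹ m
v = Zαc/n = 3·0.00730·3.00 × 10⁸/8 = 8.21 × 10⁵ m/s
T = 2πr/v = 8.64 × 10⁻¹⁵ s = 8.64 fs

8.64 fs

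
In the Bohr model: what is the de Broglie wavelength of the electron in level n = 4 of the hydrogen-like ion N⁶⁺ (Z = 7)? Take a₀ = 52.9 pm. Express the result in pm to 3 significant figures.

190 pm

The Bohr quantisation condition is nλ = 2πr_n.
r_n = n²a₀/Z = 121 pm
λ = 2πr_n/n = 2π·121/4 = 190 pm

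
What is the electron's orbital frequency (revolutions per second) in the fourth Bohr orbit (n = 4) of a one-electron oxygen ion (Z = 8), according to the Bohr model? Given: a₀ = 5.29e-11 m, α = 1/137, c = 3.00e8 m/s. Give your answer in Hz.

6.59e15 Hz

r = n²a₀/Z = 1.06e-10 m, v = Zαc/n = 4.38e6 m/s
f = v/(2πr) = 6.59e15 Hz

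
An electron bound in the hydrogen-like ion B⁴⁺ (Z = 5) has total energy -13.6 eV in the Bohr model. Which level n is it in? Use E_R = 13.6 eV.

5

E_n = −E_R Z²/n² ⇒ n² = E_R Z²/(−E_n) = 13.6 × 5² / 13.6 ≈ 25.00
n = 5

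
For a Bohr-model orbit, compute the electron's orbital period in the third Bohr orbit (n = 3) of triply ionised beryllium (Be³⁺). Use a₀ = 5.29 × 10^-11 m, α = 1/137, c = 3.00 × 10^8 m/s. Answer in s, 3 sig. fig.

2.56 × 10^-16 s

r = n²a₀/Z = 3²·5.29 × 10^-11/4 = 1.19 × 10^-10 m
v = Zαc/n = 4·0.00730·3.00 × 10^8/3 = 2.92 × 10^6 m/s
T = 2πr/v = 2.56 × 10^-16 s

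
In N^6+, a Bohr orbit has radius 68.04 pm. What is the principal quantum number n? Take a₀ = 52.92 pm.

r_n = n²a₀/Z ⇒ n² = rZ/a₀ = 68.04 × 7 / 52.92 ≈ 9.00
n = 3

3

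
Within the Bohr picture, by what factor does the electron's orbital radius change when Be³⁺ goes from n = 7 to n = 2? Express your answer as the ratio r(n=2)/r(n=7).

r ∝ Z^-1 · n^2; with Z fixed, r ∝ n^2.
r(n=2)/r(n=7) = (2/7)^2 = 4/49

4/49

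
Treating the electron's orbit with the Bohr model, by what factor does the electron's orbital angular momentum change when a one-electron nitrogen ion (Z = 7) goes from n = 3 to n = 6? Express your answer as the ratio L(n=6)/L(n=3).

2

L = nℏ depends only on n, so L ∝ n.
L(n=6)/L(n=3) = (6/3)^1 = 2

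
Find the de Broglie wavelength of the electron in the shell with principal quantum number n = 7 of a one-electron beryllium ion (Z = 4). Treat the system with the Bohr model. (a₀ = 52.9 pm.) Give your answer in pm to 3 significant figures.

The Bohr quantisation condition is nλ = 2πr_n.
r_n = n²a₀/Z = 648 pm
λ = 2πr_n/n = 2π·648/7 = 582 pm

582 pm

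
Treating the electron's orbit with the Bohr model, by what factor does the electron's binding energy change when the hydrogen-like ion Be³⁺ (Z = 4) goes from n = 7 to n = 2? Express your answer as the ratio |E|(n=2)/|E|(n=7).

|E| ∝ Z^2 · n^-2; with Z fixed, |E| ∝ n^-2.
|E|(n=2)/|E|(n=7) = (2/7)^-2 = 49/4

49/4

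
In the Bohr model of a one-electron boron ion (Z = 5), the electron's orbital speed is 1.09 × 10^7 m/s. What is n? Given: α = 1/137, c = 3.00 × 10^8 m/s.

1

v_n = Zαc/n ⇒ n = Zαc/v = 5 × 0.00730 × 3.00 × 10^8 / 1.09 × 10^7 ≈ 1.00
n = 1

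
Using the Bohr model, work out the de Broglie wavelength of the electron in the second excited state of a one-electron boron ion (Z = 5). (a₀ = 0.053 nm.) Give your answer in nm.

The Bohr quantisation condition is nλ = 2πr_n.
r_n = n²a₀/Z = 0.095 nm
λ = 2πr_n/n = 2π·0.095/3 = 0.20 nm

0.20 nm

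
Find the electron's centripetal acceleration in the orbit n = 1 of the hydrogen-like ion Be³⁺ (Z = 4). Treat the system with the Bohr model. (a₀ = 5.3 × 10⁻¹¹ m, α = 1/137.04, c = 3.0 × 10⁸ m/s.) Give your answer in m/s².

r = n²a₀/Z = 1.3 × 10⁻¹¹ m, v = Zαc/n = 8.8 × 10⁶ m/s
a = v²/r = (8.8 × 10⁶)² / 1.3 × 10⁻¹¹ = 5.8 × 10²⁴ m/s²

5.8 × 10²⁴ m/s²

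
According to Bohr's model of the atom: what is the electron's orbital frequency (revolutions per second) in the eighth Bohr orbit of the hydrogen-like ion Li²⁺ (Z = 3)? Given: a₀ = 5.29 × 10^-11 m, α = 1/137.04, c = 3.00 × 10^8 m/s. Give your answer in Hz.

r = n²a₀/Z = 1.13 × 10^-9 m, v = Zαc/n = 8.21 × 10^5 m/s
f = v/(2πr) = 1.16 × 10^14 Hz

1.16 × 10^14 Hz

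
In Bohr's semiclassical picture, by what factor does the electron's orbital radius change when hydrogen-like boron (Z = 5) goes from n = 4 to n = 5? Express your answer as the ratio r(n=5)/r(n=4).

25/16

r ∝ Z^-1 · n^2; with Z fixed, r ∝ n^2.
r(n=5)/r(n=4) = (5/4)^2 = 25/16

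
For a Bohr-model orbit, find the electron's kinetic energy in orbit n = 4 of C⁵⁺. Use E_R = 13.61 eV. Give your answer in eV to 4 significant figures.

For a Coulomb orbit the virial theorem gives K = −E_n.
E_n = −E_R·Z²/n², so K = E_R·Z²/n² = 13.61 × 6²/4² = 30.62 eV

30.62 eV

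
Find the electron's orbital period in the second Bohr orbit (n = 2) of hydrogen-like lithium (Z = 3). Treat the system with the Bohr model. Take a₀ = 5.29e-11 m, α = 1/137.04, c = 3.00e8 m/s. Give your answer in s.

1.35e-16 s

r = n²a₀/Z = 2²·5.29e-11/3 = 7.05e-11 m
v = Zαc/n = 3·0.00730·3.00e8/2 = 3.28e6 m/s
T = 2πr/v = 1.35e-16 s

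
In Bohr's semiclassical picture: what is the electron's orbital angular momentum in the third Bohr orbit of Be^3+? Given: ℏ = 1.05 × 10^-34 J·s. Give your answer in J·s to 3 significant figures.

3.15 × 10^-34 J·s

L_n = nℏ = 3 × 1.05 × 10^-34 = 3.15 × 10^-34 J·s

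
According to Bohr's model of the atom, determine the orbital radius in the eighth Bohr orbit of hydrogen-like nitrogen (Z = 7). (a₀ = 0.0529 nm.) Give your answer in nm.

r_n = n²a₀/Z = 8² × 0.0529 / 7
    = 64 × 0.0529 / 7 = 0.484 nm

0.484 nm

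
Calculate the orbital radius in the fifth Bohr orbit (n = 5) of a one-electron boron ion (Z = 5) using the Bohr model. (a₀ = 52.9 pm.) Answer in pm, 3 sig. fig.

264 pm

r_n = n²a₀/Z = 5² × 52.9 / 5
    = 25 × 52.9 / 5 = 264 pm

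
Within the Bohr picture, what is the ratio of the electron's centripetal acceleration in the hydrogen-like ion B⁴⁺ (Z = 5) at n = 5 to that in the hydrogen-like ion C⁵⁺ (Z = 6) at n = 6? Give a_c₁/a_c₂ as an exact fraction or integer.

a_c ∝ Z^3 · n^-4
a_c₁/a_c₂ = (5/6)^3 · (5/6)^-4 = 6/5

6/5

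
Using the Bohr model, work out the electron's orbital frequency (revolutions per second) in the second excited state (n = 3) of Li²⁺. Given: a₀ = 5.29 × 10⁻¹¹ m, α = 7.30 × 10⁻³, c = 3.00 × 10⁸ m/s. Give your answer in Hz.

r = n²a₀/Z = 1.59 × 10⁻¹⁰ m, v = Zαc/n = 2.19 × 10⁶ m/s
f = v/(2πr) = 2.20 × 10¹⁵ Hz

2.20 × 10¹⁵ Hz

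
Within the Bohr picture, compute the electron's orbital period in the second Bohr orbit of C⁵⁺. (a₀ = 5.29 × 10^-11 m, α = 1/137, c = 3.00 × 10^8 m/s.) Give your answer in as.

33.7 as

r = n²a₀/Z = 2²·5.29 × 10^-11/6 = 3.53 × 10^-11 m
v = Zαc/n = 6·0.00730·3.00 × 10^8/2 = 6.57 × 10^6 m/s
T = 2πr/v = 3.37 × 10^-17 s = 33.7 as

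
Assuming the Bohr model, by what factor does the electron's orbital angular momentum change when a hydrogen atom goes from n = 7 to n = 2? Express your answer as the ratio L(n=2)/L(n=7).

L = nℏ depends only on n, so L ∝ n.
L(n=2)/L(n=7) = (2/7)^1 = 2/7

2/7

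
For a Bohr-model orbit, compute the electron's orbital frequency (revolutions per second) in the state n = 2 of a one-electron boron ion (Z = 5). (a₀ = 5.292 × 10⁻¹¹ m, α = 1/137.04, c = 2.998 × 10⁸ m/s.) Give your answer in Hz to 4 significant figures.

2.056 × 10¹⁶ Hz

r = n²a₀/Z = 4.234 × 10⁻¹¹ m, v = Zαc/n = 5.469 × 10⁶ m/s
f = v/(2πr) = 2.056 × 10¹⁶ Hz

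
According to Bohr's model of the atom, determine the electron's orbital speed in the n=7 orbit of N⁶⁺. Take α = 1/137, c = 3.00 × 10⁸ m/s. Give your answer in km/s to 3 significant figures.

v_n = Zαc/n = 7 × 0.00730 × 3.00 × 10⁸ / 7
    = 2190 km/s

2190 km/s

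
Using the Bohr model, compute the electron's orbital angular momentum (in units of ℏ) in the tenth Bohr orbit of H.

10

L_n = nℏ, so L/ℏ = n = 10.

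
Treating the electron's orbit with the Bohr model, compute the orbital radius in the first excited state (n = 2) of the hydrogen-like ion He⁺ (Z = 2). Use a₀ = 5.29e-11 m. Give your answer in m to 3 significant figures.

1.06e-10 m

r_n = n²a₀/Z = 2² × 5.29e-11 / 2
    = 4 × 5.29e-11 / 2 = 1.06e-10 m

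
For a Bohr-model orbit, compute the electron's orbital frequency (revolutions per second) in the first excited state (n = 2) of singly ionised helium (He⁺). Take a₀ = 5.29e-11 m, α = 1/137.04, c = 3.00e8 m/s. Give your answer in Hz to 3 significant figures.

3.29e15 Hz

r = n²a₀/Z = 1.06e-10 m, v = Zαc/n = 2.19e6 m/s
f = v/(2πr) = 3.29e15 Hz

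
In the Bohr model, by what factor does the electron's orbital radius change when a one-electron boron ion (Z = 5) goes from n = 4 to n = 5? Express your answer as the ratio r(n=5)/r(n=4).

r ∝ Z^-1 · n^2; with Z fixed, r ∝ n^2.
r(n=5)/r(n=4) = (5/4)^2 = 25/16

25/16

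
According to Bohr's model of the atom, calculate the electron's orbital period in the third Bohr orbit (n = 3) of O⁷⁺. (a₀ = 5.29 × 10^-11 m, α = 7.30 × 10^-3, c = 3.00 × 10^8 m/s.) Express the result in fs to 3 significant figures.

0.0640 fs

r = n²a₀/Z = 3²·5.29 × 10^-11/8 = 5.95 × 10^-11 m
v = Zαc/n = 8·0.00730·3.00 × 10^8/3 = 5.84 × 10^6 m/s
T = 2πr/v = 6.40 × 10^-17 s = 0.0640 fs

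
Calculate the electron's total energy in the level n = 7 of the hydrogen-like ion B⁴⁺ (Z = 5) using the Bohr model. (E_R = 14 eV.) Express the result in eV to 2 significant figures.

-7.1 eV

E_n = −E_R·Z²/n² = −14 × 5²/7² = -7.1 eV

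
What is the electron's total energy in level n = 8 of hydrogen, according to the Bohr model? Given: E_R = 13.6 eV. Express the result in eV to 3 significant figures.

-0.212 eV

E_n = −E_R·Z²/n² = −13.6 × 1²/8² = -0.212 eV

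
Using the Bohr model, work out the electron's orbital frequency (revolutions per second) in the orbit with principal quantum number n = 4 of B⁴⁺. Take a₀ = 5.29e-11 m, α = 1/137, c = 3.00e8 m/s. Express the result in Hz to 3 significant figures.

r = n²a₀/Z = 1.69e-10 m, v = Zαc/n = 2.74e6 m/s
f = v/(2πr) = 2.57e15 Hz

2.57e15 Hz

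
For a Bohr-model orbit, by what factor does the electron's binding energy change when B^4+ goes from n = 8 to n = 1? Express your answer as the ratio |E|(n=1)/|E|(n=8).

64

|E| ∝ Z^2 · n^-2; with Z fixed, |E| ∝ n^-2.
|E|(n=1)/|E|(n=8) = (1/8)^-2 = 64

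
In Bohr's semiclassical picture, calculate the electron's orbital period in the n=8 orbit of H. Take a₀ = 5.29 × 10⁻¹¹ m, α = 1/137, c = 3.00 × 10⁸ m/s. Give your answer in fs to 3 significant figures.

77.7 fs

r = n²a₀/Z = 8²·5.29 × 10⁻¹¹/1 = 3.39 × 10⁻⁹ m
v = Zαc/n = 1·0.00730·3.00 × 10⁸/8 = 2.74 × 10⁵ m/s
T = 2πr/v = 7.77 × 10⁻¹⁴ s = 77.7 fs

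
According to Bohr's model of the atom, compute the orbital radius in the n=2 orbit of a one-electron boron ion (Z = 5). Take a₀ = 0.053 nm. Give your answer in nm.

r_n = n²a₀/Z = 2² × 0.053 / 5
    = 4 × 0.053 / 5 = 0.042 nm

0.042 nm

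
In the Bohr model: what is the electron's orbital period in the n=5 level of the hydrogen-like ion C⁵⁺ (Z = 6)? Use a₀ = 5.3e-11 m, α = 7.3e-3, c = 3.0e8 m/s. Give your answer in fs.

0.53 fs

r = n²a₀/Z = 5²·5.3e-11/6 = 2.2e-10 m
v = Zαc/n = 6·0.0073·3.0e8/5 = 2.6e6 m/s
T = 2πr/v = 5.3e-16 s = 0.53 fs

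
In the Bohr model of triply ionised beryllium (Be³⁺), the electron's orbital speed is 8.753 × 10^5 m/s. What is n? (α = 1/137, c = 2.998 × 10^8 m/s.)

10

v_n = Zαc/n ⇒ n = Zαc/v = 4 × 0.007299 × 2.998 × 10^8 / 8.753 × 10^5 ≈ 10.00
n = 10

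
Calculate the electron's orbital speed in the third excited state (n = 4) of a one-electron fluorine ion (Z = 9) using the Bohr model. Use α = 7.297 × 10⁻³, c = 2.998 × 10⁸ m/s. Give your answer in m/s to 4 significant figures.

4.922 × 10⁶ m/s

v_n = Zαc/n = 9 × 0.007297 × 2.998 × 10⁸ / 4
    = 4.922 × 10⁶ m/s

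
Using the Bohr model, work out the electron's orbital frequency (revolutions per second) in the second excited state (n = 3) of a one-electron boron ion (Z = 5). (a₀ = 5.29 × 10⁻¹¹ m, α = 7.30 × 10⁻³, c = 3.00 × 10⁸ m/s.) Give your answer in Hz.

6.10 × 10¹⁵ Hz

r = n²a₀/Z = 9.52 × 10⁻¹¹ m, v = Zαc/n = 3.65 × 10⁶ m/s
f = v/(2πr) = 6.10 × 10¹⁵ Hz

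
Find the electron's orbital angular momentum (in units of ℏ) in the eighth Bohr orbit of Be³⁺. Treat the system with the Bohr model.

8

L_n = nℏ, so L/ℏ = n = 8.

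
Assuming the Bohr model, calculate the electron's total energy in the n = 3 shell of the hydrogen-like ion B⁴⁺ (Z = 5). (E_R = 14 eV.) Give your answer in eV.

-39 eV

E_n = −E_R·Z²/n² = −14 × 5²/3² = -39 eV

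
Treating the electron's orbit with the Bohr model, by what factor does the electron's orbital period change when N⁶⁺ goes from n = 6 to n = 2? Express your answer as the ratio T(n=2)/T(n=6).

1/27

T ∝ Z^-2 · n^3; with Z fixed, T ∝ n^3.
T(n=2)/T(n=6) = (2/6)^3 = 1/27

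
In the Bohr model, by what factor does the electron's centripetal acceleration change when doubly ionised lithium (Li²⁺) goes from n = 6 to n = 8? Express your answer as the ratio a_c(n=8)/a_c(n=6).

81/256

a_c ∝ Z^3 · n^-4; with Z fixed, a_c ∝ n^-4.
a_c(n=8)/a_c(n=6) = (8/6)^-4 = 81/256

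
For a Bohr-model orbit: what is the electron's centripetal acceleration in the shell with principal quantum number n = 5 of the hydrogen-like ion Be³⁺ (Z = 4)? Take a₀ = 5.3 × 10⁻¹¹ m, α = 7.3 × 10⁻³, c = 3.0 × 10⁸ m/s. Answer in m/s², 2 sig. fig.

9.3 × 10²¹ m/s²

r = n²a₀/Z = 3.3 × 10⁻¹⁰ m, v = Zαc/n = 1.8 × 10⁶ m/s
a = v²/r = (1.8 × 10⁶)² / 3.3 × 10⁻¹⁰ = 9.3 × 10²¹ m/s²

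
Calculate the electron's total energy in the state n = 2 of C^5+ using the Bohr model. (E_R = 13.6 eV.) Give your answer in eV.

E_n = −E_R·Z²/n² = −13.6 × 6²/2² = -122 eV

-122 eV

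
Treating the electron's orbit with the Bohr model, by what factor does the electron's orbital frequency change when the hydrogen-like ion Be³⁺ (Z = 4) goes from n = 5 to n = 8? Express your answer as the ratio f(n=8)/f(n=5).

125/512

f ∝ Z^2 · n^-3; with Z fixed, f ∝ n^-3.
f(n=8)/f(n=5) = (8/5)^-3 = 125/512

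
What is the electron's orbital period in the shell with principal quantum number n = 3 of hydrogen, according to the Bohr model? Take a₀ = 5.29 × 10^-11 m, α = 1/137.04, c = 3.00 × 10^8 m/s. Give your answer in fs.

r = n²a₀/Z = 3²·5.29 × 10^-11/1 = 4.76 × 10^-10 m
v = Zαc/n = 1·0.00730·3.00 × 10^8/3 = 7.30 × 10^5 m/s
T = 2πr/v = 4.10 × 10^-15 s = 4.10 fs

4.10 fs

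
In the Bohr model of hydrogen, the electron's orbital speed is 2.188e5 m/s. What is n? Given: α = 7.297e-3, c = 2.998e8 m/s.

10

v_n = Zαc/n ⇒ n = Zαc/v = 1 × 0.007297 × 2.998e8 / 2.188e5 ≈ 10.00
n = 10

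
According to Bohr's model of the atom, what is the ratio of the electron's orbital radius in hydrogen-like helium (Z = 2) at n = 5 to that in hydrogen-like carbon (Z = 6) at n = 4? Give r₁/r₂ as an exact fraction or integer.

75/16

r ∝ Z^-1 · n^2
r₁/r₂ = (2/6)^-1 · (5/4)^2 = 75/16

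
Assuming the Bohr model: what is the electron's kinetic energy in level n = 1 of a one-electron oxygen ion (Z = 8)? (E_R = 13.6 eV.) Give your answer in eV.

870 eV

For a Coulomb orbit the virial theorem gives K = −E_n.
E_n = −E_R·Z²/n², so K = E_R·Z²/n² = 13.6 × 8²/1² = 870 eV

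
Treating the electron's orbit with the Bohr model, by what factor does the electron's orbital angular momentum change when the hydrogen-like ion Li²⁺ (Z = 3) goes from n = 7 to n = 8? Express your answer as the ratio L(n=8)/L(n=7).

8/7

L = nℏ depends only on n, so L ∝ n.
L(n=8)/L(n=7) = (8/7)^1 = 8/7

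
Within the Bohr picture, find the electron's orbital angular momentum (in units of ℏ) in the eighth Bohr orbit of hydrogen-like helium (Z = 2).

L_n = nℏ, so L/ℏ = n = 8.

8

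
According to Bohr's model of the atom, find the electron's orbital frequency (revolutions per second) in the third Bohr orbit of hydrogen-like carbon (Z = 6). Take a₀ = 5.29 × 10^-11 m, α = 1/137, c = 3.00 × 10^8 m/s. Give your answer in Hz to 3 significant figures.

r = n²a₀/Z = 7.94 × 10^-11 m, v = Zαc/n = 4.38 × 10^6 m/s
f = v/(2πr) = 8.78 × 10^15 Hz

8.78 × 10^15 Hz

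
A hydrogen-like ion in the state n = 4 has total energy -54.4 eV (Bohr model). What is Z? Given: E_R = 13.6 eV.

8

E_n = −E_R Z²/n² ⇒ Z² = −E_n n²/E_R = 54.4 × 4² / 13.6 ≈ 64.00
Z = 8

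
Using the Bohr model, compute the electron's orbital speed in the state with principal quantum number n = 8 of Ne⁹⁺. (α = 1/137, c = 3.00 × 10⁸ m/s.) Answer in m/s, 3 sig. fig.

2.74 × 10⁶ m/s

v_n = Zαc/n = 10 × 0.00730 × 3.00 × 10⁸ / 8
    = 2.74 × 10⁶ m/s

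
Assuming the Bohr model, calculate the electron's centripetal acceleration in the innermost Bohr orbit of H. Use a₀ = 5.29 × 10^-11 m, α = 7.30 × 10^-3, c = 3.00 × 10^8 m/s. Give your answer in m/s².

r = n²a₀/Z = 5.29 × 10^-11 m, v = Zαc/n = 2.19 × 10^6 m/s
a = v²/r = (2.19 × 10^6)² / 5.29 × 10^-11 = 9.07 × 10^22 m/s²

9.07 × 10^22 m/s²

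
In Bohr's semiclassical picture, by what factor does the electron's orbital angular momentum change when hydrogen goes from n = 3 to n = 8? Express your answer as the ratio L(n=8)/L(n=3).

8/3

L = nℏ depends only on n, so L ∝ n.
L(n=8)/L(n=3) = (8/3)^1 = 8/3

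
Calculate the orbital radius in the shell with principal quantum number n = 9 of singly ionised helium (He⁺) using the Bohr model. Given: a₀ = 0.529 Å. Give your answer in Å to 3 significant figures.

r_n = n²a₀/Z = 9² × 0.529 / 2
    = 81 × 0.529 / 2 = 21.4 Å

21.4 Å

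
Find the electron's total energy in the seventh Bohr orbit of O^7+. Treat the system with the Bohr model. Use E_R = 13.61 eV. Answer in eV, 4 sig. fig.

-17.78 eV

E_n = −E_R·Z²/n² = −13.61 × 8²/7² = -17.78 eV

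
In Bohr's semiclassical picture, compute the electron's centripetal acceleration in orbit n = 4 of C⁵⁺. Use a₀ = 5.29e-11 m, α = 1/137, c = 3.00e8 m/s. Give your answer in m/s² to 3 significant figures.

7.65e22 m/s²

r = n²a₀/Z = 1.41e-10 m, v = Zαc/n = 3.28e6 m/s
a = v²/r = (3.28e6)² / 1.41e-10 = 7.65e22 m/s²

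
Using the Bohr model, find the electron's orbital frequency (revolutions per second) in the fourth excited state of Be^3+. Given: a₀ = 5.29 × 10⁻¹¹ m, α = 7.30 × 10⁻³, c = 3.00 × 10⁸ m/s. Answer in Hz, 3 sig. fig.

r = n²a₀/Z = 3.31 × 10⁻¹⁰ m, v = Zαc/n = 1.75 × 10⁶ m/s
f = v/(2πr) = 8.43 × 10¹⁴ Hz

8.43 × 10¹⁴ Hz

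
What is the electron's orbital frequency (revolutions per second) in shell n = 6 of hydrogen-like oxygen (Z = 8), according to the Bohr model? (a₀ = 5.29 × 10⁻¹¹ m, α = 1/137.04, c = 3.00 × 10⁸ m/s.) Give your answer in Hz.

1.95 × 10¹⁵ Hz

r = n²a₀/Z = 2.38 × 10⁻¹⁰ m, v = Zαc/n = 2.92 × 10⁶ m/s
f = v/(2πr) = 1.95 × 10¹⁵ Hz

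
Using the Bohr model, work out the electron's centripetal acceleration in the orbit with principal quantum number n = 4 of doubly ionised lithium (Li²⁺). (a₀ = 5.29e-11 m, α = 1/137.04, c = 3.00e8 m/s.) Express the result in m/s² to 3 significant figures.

r = n²a₀/Z = 2.82e-10 m, v = Zαc/n = 1.64e6 m/s
a = v²/r = (1.64e6)² / 2.82e-10 = 9.55e21 m/s²

9.55e21 m/s²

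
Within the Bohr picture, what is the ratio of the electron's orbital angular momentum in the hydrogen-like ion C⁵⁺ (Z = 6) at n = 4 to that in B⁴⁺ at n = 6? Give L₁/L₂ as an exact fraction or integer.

L = nℏ is independent of Z.
L₁/L₂ = n₁/n₂ = 4/6 = 2/3

2/3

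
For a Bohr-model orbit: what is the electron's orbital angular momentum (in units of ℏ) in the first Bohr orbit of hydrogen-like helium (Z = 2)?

L_n = nℏ, so L/ℏ = n = 1.

1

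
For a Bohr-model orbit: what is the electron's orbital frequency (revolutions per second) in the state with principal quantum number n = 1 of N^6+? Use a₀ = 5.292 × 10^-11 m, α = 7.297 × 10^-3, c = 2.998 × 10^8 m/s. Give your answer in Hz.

3.224 × 10^17 Hz

r = n²a₀/Z = 7.560 × 10^-12 m, v = Zαc/n = 1.531 × 10^7 m/s
f = v/(2πr) = 3.224 × 10^17 Hz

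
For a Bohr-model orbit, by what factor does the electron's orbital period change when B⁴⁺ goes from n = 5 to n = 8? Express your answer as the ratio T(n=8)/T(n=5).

T ∝ Z^-2 · n^3; with Z fixed, T ∝ n^3.
T(n=8)/T(n=5) = (8/5)^3 = 512/125

512/125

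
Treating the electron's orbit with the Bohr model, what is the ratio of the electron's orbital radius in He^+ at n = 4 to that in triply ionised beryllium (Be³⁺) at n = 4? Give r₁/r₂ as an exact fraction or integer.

r ∝ Z^-1 · n^2
r₁/r₂ = (2/4)^-1 · (4/4)^2 = 2

2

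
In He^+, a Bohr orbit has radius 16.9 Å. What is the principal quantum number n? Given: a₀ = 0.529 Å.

r_n = n²a₀/Z ⇒ n² = rZ/a₀ = 16.9 × 2 / 0.529 ≈ 63.89
n = 8

8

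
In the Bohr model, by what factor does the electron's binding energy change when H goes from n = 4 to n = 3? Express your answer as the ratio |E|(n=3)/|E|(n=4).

|E| ∝ Z^2 · n^-2; with Z fixed, |E| ∝ n^-2.
|E|(n=3)/|E|(n=4) = (3/4)^-2 = 16/9

16/9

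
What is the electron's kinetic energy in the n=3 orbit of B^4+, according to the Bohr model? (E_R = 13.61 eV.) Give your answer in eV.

For a Coulomb orbit the virial theorem gives K = −E_n.
E_n = −E_R·Z²/n², so K = E_R·Z²/n² = 13.61 × 5²/3² = 37.81 eV

37.81 eV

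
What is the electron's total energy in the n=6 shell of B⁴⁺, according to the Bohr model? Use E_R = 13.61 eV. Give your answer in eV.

-9.451 eV

E_n = −E_R·Z²/n² = −13.61 × 5²/6² = -9.451 eV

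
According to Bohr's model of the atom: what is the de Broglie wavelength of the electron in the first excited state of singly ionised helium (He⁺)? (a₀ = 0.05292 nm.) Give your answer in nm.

0.3325 nm

The Bohr quantisation condition is nλ = 2πr_n.
r_n = n²a₀/Z = 0.1058 nm
λ = 2πr_n/n = 2π·0.1058/2 = 0.3325 nm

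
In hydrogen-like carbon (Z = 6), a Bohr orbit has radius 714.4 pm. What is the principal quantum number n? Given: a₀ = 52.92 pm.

9

r_n = n²a₀/Z ⇒ n² = rZ/a₀ = 714.4 × 6 / 52.92 ≈ 81.00
n = 9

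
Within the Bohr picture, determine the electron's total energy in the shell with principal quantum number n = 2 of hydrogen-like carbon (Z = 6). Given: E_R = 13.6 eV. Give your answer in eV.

-122 eV

E_n = −E_R·Z²/n² = −13.6 × 6²/2² = -122 eV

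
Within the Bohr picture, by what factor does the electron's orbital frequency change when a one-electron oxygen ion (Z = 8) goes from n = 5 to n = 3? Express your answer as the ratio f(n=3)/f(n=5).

f ∝ Z^2 · n^-3; with Z fixed, f ∝ n^-3.
f(n=3)/f(n=5) = (3/5)^-3 = 125/27

125/27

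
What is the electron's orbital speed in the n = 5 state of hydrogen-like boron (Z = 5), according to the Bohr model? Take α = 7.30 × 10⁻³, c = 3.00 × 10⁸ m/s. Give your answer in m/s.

2.19 × 10⁶ m/s

v_n = Zαc/n = 5 × 0.00730 × 3.00 × 10⁸ / 5
    = 2.19 × 10⁶ m/s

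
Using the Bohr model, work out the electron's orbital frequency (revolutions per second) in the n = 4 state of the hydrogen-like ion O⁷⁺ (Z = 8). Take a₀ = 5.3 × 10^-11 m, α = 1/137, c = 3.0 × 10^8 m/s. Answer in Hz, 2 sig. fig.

r = n²a₀/Z = 1.1 × 10^-10 m, v = Zαc/n = 4.4 × 10^6 m/s
f = v/(2πr) = 6.6 × 10^15 Hz

6.6 × 10^15 Hz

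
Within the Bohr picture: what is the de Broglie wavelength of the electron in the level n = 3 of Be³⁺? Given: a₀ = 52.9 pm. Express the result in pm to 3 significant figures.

249 pm

The Bohr quantisation condition is nλ = 2πr_n.
r_n = n²a₀/Z = 119 pm
λ = 2πr_n/n = 2π·119/3 = 249 pm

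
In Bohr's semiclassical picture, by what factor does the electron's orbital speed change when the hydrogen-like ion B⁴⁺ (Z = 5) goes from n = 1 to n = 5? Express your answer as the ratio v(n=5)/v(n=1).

1/5

v ∝ Z^1 · n^-1; with Z fixed, v ∝ n^-1.
v(n=5)/v(n=1) = (5/1)^-1 = 1/5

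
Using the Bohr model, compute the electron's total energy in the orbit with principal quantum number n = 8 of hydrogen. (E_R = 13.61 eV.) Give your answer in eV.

-0.2127 eV

E_n = −E_R·Z²/n² = −13.61 × 1²/8² = -0.2127 eV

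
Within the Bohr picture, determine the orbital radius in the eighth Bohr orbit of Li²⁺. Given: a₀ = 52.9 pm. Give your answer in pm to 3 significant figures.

1130 pm

r_n = n²a₀/Z = 8² × 52.9 / 3
    = 64 × 52.9 / 3 = 1130 pm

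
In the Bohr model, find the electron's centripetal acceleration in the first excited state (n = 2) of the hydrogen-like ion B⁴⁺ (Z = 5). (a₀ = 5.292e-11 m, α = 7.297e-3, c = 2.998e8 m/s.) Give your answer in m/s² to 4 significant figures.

7.065e23 m/s²

r = n²a₀/Z = 4.234e-11 m, v = Zαc/n = 5.469e6 m/s
a = v²/r = (5.469e6)² / 4.234e-11 = 7.065e23 m/s²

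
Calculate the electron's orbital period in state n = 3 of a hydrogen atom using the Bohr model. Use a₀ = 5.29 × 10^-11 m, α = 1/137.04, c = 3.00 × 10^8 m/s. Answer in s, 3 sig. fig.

r = n²a₀/Z = 3²·5.29 × 10^-11/1 = 4.76 × 10^-10 m
v = Zαc/n = 1·0.00730·3.00 × 10^8/3 = 7.30 × 10^5 m/s
T = 2πr/v = 4.10 × 10^-15 s

4.10 × 10^-15 s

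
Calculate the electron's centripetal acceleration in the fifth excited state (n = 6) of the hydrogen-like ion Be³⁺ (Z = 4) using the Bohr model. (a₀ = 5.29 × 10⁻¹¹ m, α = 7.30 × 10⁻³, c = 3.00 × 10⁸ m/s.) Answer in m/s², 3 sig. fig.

r = n²a₀/Z = 4.76 × 10⁻¹⁰ m, v = Zαc/n = 1.46 × 10⁶ m/s
a = v²/r = (1.46 × 10⁶)² / 4.76 × 10⁻¹⁰ = 4.48 × 10²¹ m/s²

4.48 × 10²¹ m/s²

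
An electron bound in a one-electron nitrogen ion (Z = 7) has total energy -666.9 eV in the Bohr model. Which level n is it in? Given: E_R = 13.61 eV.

E_n = −E_R Z²/n² ⇒ n² = E_R Z²/(−E_n) = 13.61 × 7² / 666.9 ≈ 1.00
n = 1

1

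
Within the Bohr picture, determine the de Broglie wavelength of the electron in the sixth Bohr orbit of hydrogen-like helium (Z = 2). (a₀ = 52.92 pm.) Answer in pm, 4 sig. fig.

The Bohr quantisation condition is nλ = 2πr_n.
r_n = n²a₀/Z = 952.6 pm
λ = 2πr_n/n = 2π·952.6/6 = 997.5 pm

997.5 pm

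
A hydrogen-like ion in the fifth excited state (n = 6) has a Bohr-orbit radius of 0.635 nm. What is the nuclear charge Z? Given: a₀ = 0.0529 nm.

r_n = n²a₀/Z ⇒ Z = n²a₀/r = 6² × 0.0529 / 0.635 ≈ 3.00
Z = 3

3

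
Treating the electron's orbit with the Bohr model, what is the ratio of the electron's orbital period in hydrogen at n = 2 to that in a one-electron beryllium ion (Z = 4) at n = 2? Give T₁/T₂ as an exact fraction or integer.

T ∝ Z^-2 · n^3
T₁/T₂ = (1/4)^-2 · (2/2)^3 = 16

16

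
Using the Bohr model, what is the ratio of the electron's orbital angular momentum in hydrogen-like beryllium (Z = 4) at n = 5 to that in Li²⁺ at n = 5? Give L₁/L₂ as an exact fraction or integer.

L = nℏ is independent of Z.
L₁/L₂ = n₁/n₂ = 5/5 = 1

1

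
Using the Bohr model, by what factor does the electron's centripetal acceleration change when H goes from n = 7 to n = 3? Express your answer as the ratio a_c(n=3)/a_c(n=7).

2401/81

a_c ∝ Z^3 · n^-4; with Z fixed, a_c ∝ n^-4.
a_c(n=3)/a_c(n=7) = (3/7)^-4 = 2401/81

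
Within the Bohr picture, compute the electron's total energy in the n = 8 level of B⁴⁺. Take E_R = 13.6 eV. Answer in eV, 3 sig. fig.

-5.31 eV

E_n = −E_R·Z²/n² = −13.6 × 5²/8² = -5.31 eV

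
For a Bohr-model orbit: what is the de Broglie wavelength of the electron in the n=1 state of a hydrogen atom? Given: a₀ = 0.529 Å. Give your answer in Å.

The Bohr quantisation condition is nλ = 2πr_n.
r_n = n²a₀/Z = 0.529 Å
λ = 2πr_n/n = 2π·0.529/1 = 3.32 Å

3.32 Å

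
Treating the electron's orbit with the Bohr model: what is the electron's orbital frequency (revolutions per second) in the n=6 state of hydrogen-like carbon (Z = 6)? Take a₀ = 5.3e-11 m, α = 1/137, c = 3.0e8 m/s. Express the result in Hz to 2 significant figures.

1.1e15 Hz

r = n²a₀/Z = 3.2e-10 m, v = Zαc/n = 2.2e6 m/s
f = v/(2πr) = 1.1e15 Hz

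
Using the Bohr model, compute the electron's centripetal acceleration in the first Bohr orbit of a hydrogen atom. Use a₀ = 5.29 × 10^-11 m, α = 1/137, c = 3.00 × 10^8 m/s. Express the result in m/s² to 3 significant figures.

r = n²a₀/Z = 5.29 × 10^-11 m, v = Zαc/n = 2.19 × 10^6 m/s
a = v²/r = (2.19 × 10^6)² / 5.29 × 10^-11 = 9.06 × 10^22 m/s²

9.06 × 10^22 m/s²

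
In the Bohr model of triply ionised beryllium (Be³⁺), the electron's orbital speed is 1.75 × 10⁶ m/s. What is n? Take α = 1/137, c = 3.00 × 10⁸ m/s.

v_n = Zαc/n ⇒ n = Zαc/v = 4 × 0.00730 × 3.00 × 10⁸ / 1.75 × 10⁶ ≈ 5.01
n = 5

5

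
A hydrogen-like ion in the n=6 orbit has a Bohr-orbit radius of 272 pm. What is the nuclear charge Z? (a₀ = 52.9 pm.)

r_n = n²a₀/Z ⇒ Z = n²a₀/r = 6² × 52.9 / 272 ≈ 7.00
Z = 7

7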